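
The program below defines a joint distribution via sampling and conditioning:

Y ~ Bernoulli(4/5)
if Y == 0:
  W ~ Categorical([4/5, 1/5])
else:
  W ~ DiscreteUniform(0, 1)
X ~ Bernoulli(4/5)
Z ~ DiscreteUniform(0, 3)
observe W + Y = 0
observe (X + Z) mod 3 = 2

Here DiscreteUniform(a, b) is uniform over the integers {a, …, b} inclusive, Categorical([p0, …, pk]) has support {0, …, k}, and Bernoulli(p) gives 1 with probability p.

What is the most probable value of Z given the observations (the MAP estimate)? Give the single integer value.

argmax_v P(Z = v | obs) = 1

Enumerate traces; 2 have nonzero weight after conditioning:
  (Y=0, W=0, X=0, Z=2) weight 1/125
  (Y=0, W=0, X=1, Z=1) weight 4/125
Group by Z:
  weight(Z=1) = 4/125
  weight(Z=2) = 1/125
Total weight = 4/125 + 1/125 = 1/25
P(Z=1 | obs) = 4/125 / 1/25 = 4/5
P(Z=2 | obs) = 1/125 / 1/25 = 1/5
argmax = 1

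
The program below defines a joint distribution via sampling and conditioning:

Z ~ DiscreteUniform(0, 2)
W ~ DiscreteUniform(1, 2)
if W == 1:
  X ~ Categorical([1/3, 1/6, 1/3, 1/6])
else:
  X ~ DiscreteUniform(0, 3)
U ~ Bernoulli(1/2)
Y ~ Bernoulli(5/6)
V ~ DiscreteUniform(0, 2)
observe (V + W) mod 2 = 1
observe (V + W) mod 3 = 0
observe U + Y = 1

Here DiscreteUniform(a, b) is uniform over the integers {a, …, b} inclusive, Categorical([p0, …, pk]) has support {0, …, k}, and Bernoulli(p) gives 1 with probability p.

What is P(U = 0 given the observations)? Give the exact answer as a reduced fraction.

P(U = 0 | obs) = 5/6

Enumerate traces; 48 have nonzero weight after conditioning:
  (Z=0, W=1, X=0, U=0, Y=1, V=2) weight 5/648
  (Z=0, W=1, X=0, U=1, Y=0, V=2) weight 1/648
  (Z=0, W=1, X=1, U=0, Y=1, V=2) weight 5/1296
  (Z=0, W=1, X=1, U=1, Y=0, V=2) weight 1/1296
  (Z=0, W=1, X=2, U=0, Y=1, V=2) weight 5/648
  (Z=0, W=1, X=2, U=1, Y=0, V=2) weight 1/648
  (Z=0, W=1, X=3, U=0, Y=1, V=2) weight 5/1296
  (Z=0, W=1, X=3, U=1, Y=0, V=2) weight 1/1296
  … 40 more
Group by U:
  weight(U=0) = 5/36
  weight(U=1) = 1/36
Total weight = 5/36 + 1/36 = 1/6
P(U=0 | obs) = 5/36 / 1/6 = 5/6
P(U=1 | obs) = 1/36 / 1/6 = 1/6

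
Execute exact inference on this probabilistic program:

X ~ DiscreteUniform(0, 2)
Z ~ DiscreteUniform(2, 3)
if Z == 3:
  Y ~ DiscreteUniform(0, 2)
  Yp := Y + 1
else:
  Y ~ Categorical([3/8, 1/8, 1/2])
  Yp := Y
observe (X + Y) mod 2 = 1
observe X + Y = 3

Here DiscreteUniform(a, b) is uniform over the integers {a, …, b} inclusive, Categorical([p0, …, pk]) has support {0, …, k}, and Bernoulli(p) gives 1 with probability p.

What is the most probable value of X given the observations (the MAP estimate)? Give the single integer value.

argmax_v P(X = v | obs) = 1

Enumerate traces; 4 have nonzero weight after conditioning:
  (X=1, Z=2, Y=2) weight 1/12
  (X=1, Z=3, Y=2) weight 1/18
  (X=2, Z=2, Y=1) weight 1/48
  (X=2, Z=3, Y=1) weight 1/18
Group by X:
  weight(X=1) = 5/36
  weight(X=2) = 11/144
Total weight = 5/36 + 11/144 = 31/144
P(X=1 | obs) = 5/36 / 31/144 = 20/31
P(X=2 | obs) = 11/144 / 31/144 = 11/31
argmax = 1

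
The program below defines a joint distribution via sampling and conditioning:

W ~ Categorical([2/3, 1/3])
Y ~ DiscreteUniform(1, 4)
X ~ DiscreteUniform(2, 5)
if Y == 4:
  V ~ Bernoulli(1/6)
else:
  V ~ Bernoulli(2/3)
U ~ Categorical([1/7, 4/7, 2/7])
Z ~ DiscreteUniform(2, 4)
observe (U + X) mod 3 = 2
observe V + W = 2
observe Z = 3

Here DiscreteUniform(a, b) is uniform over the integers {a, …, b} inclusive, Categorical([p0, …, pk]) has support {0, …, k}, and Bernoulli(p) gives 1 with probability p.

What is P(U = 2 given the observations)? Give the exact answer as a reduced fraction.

Enumerate traces; 16 have nonzero weight after conditioning:
  (W=1, Y=1, X=2, V=1, U=0, Z=3) weight 1/1512
  (W=1, Y=1, X=3, V=1, U=2, Z=3) weight 1/756
  (W=1, Y=1, X=4, V=1, U=1, Z=3) weight 1/378
  (W=1, Y=1, X=5, V=1, U=0, Z=3) weight 1/1512
  (W=1, Y=2, X=2, V=1, U=0, Z=3) weight 1/1512
  (W=1, Y=2, X=3, V=1, U=2, Z=3) weight 1/756
  (W=1, Y=2, X=4, V=1, U=1, Z=3) weight 1/378
  (W=1, Y=2, X=5, V=1, U=0, Z=3) weight 1/1512
  … 8 more
Group by U:
  weight(U=0) = 13/3024
  weight(U=1) = 13/1512
  weight(U=2) = 13/3024
Total weight = 13/3024 + 13/1512 + 13/3024 = 13/756
P(U=0 | obs) = 13/3024 / 13/756 = 1/4
P(U=1 | obs) = 13/1512 / 13/756 = 1/2
P(U=2 | obs) = 13/3024 / 13/756 = 1/4

P(U = 2 | obs) = 1/4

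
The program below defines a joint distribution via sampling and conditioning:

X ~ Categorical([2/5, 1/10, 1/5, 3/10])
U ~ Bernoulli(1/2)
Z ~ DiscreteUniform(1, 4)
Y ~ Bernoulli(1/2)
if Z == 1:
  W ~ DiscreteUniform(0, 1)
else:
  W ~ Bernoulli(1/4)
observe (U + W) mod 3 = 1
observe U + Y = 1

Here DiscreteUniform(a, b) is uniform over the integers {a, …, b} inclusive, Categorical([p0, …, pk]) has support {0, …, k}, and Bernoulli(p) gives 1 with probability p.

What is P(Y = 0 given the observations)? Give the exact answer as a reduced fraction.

P(Y = 0 | obs) = 11/16

Enumerate traces; 32 have nonzero weight after conditioning:
  (X=0, U=0, Z=1, Y=1, W=1) weight 1/80
  (X=0, U=0, Z=2, Y=1, W=1) weight 1/160
  (X=0, U=0, Z=3, Y=1, W=1) weight 1/160
  (X=0, U=0, Z=4, Y=1, W=1) weight 1/160
  (X=0, U=1, Z=1, Y=0, W=0) weight 1/80
  (X=0, U=1, Z=2, Y=0, W=0) weight 3/160
  (X=0, U=1, Z=3, Y=0, W=0) weight 3/160
  (X=0, U=1, Z=4, Y=0, W=0) weight 3/160
  … 24 more
Group by Y:
  weight(Y=0) = 11/64
  weight(Y=1) = 5/64
Total weight = 11/64 + 5/64 = 1/4
P(Y=0 | obs) = 11/64 / 1/4 = 11/16
P(Y=1 | obs) = 5/64 / 1/4 = 5/16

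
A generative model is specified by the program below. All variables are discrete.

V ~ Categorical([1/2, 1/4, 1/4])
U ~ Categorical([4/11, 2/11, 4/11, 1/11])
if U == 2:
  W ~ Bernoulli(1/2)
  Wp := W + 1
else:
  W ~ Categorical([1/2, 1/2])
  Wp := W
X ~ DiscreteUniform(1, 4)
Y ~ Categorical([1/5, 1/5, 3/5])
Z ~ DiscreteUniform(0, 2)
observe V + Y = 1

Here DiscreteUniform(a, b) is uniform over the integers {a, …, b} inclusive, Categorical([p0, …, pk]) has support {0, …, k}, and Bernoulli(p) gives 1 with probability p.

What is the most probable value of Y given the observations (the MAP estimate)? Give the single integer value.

Enumerate traces; 192 have nonzero weight after conditioning:
  (V=0, U=0, W=0, X=1, Y=1, Z=0) weight 1/660
  (V=0, U=0, W=0, X=1, Y=1, Z=1) weight 1/660
  (V=0, U=0, W=0, X=1, Y=1, Z=2) weight 1/660
  (V=0, U=0, W=0, X=2, Y=1, Z=0) weight 1/660
  (V=0, U=0, W=0, X=2, Y=1, Z=1) weight 1/660
  (V=0, U=0, W=0, X=2, Y=1, Z=2) weight 1/660
  (V=0, U=0, W=0, X=3, Y=1, Z=0) weight 1/660
  (V=0, U=0, W=0, X=3, Y=1, Z=1) weight 1/660
  (V=1, U=0, W=0, X=1, Y=0, Z=0) weight 1/1320
  … 183 more
Group by Y:
  weight(Y=0) = 1/20
  weight(Y=1) = 1/10
Total weight = 1/20 + 1/10 = 3/20
P(Y=0 | obs) = 1/20 / 3/20 = 1/3
P(Y=1 | obs) = 1/10 / 3/20 = 2/3
argmax = 1

argmax_v P(Y = v | obs) = 1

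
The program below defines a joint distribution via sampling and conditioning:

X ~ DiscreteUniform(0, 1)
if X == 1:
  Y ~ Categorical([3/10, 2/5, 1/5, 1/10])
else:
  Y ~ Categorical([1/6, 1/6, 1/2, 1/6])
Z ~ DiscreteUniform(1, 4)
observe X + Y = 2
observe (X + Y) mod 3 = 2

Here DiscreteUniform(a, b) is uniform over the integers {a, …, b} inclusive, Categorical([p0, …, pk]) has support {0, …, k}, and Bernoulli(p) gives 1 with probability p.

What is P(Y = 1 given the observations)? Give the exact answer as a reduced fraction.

Enumerate traces; 8 have nonzero weight after conditioning:
  (X=0, Y=2, Z=1) weight 1/16
  (X=0, Y=2, Z=2) weight 1/16
  (X=0, Y=2, Z=3) weight 1/16
  (X=0, Y=2, Z=4) weight 1/16
  (X=1, Y=1, Z=1) weight 1/20
  (X=1, Y=1, Z=2) weight 1/20
  (X=1, Y=1, Z=3) weight 1/20
  (X=1, Y=1, Z=4) weight 1/20
Group by Y:
  weight(Y=1) = 1/5
  weight(Y=2) = 1/4
Total weight = 1/5 + 1/4 = 9/20
P(Y=1 | obs) = 1/5 / 9/20 = 4/9
P(Y=2 | obs) = 1/4 / 9/20 = 5/9

P(Y = 1 | obs) = 4/9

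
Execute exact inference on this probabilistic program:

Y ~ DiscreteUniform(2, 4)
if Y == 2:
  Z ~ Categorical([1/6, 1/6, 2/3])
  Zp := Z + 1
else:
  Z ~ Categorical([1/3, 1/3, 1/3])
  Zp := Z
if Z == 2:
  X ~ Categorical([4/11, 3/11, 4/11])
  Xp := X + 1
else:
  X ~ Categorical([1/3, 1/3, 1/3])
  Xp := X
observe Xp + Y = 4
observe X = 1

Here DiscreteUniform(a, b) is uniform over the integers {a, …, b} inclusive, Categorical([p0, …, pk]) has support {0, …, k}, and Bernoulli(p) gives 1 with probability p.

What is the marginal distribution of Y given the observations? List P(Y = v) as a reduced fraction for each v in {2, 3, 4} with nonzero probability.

Enumerate traces; 3 have nonzero weight after conditioning:
  (Y=2, Z=2, X=1) weight 2/33
  (Y=3, Z=0, X=1) weight 1/27
  (Y=3, Z=1, X=1) weight 1/27
Group by Y:
  weight(Y=2) = 2/33
  weight(Y=3) = 2/27
Total weight = 2/33 + 2/27 = 40/297
P(Y=2 | obs) = 2/33 / 40/297 = 9/20
P(Y=3 | obs) = 2/27 / 40/297 = 11/20

P(Y=2) = 9/20, P(Y=3) = 11/20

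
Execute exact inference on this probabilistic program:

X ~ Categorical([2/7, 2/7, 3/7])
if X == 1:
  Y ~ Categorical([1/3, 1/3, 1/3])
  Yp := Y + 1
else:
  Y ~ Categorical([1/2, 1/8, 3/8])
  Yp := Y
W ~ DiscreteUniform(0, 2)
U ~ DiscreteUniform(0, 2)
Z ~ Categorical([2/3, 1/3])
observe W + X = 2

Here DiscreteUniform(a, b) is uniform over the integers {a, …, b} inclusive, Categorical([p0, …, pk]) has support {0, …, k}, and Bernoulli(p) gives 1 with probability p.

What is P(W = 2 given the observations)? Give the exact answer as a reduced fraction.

P(W = 2 | obs) = 2/7

Enumerate traces; 54 have nonzero weight after conditioning:
  (X=0, Y=0, W=2, U=0, Z=0) weight 2/189
  (X=0, Y=0, W=2, U=0, Z=1) weight 1/189
  (X=0, Y=0, W=2, U=1, Z=0) weight 2/189
  (X=0, Y=0, W=2, U=1, Z=1) weight 1/189
  (X=0, Y=0, W=2, U=2, Z=0) weight 2/189
  (X=0, Y=0, W=2, U=2, Z=1) weight 1/189
  (X=0, Y=1, W=2, U=0, Z=0) weight 1/378
  (X=0, Y=1, W=2, U=0, Z=1) weight 1/756
  (X=1, Y=0, W=1, U=0, Z=0) weight 4/567
  (X=2, Y=0, W=0, U=0, Z=0) weight 1/63
  … 44 more
Group by W:
  weight(W=0) = 1/7
  weight(W=1) = 2/21
  weight(W=2) = 2/21
Total weight = 1/7 + 2/21 + 2/21 = 1/3
P(W=0 | obs) = 1/7 / 1/3 = 3/7
P(W=1 | obs) = 2/21 / 1/3 = 2/7
P(W=2 | obs) = 2/21 / 1/3 = 2/7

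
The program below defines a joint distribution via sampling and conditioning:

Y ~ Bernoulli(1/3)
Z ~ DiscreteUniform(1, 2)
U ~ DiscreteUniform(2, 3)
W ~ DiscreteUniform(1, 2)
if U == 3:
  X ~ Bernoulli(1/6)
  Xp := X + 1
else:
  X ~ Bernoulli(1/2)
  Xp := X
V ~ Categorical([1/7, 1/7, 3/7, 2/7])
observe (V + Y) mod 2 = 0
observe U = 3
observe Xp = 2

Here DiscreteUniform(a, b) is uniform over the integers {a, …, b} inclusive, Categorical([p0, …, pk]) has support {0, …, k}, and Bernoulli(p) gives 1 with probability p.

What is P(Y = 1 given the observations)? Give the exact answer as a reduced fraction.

P(Y = 1 | obs) = 3/11

Enumerate traces; 16 have nonzero weight after conditioning:
  (Y=0, Z=1, U=3, W=1, X=1, V=0) weight 1/504
  (Y=0, Z=1, U=3, W=1, X=1, V=2) weight 1/168
  (Y=0, Z=1, U=3, W=2, X=1, V=0) weight 1/504
  (Y=0, Z=1, U=3, W=2, X=1, V=2) weight 1/168
  (Y=0, Z=2, U=3, W=1, X=1, V=0) weight 1/504
  (Y=0, Z=2, U=3, W=1, X=1, V=2) weight 1/168
  (Y=0, Z=2, U=3, W=2, X=1, V=0) weight 1/504
  (Y=0, Z=2, U=3, W=2, X=1, V=2) weight 1/168
  (Y=1, Z=1, U=3, W=1, X=1, V=1) weight 1/1008
  … 7 more
Group by Y:
  weight(Y=0) = 2/63
  weight(Y=1) = 1/84
Total weight = 2/63 + 1/84 = 11/252
P(Y=0 | obs) = 2/63 / 11/252 = 8/11
P(Y=1 | obs) = 1/84 / 11/252 = 3/11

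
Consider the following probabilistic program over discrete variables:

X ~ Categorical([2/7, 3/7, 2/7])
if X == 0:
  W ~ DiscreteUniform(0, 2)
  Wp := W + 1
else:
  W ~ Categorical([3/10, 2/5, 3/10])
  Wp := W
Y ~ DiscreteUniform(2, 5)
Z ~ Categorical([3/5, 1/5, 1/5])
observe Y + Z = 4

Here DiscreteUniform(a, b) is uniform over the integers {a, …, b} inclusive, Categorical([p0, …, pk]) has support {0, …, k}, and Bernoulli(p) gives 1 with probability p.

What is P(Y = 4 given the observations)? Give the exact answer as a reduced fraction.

Enumerate traces; 27 have nonzero weight after conditioning:
  (X=0, W=0, Y=2, Z=2) weight 1/210
  (X=0, W=0, Y=3, Z=1) weight 1/210
  (X=0, W=0, Y=4, Z=0) weight 1/70
  (X=0, W=1, Y=2, Z=2) weight 1/210
  (X=0, W=1, Y=3, Z=1) weight 1/210
  (X=0, W=1, Y=4, Z=0) weight 1/70
  (X=0, W=2, Y=2, Z=2) weight 1/210
  (X=0, W=2, Y=3, Z=1) weight 1/210
  … 19 more
Group by Y:
  weight(Y=2) = 1/20
  weight(Y=3) = 1/20
  weight(Y=4) = 3/20
Total weight = 1/20 + 1/20 + 3/20 = 1/4
P(Y=2 | obs) = 1/20 / 1/4 = 1/5
P(Y=3 | obs) = 1/20 / 1/4 = 1/5
P(Y=4 | obs) = 3/20 / 1/4 = 3/5

P(Y = 4 | obs) = 3/5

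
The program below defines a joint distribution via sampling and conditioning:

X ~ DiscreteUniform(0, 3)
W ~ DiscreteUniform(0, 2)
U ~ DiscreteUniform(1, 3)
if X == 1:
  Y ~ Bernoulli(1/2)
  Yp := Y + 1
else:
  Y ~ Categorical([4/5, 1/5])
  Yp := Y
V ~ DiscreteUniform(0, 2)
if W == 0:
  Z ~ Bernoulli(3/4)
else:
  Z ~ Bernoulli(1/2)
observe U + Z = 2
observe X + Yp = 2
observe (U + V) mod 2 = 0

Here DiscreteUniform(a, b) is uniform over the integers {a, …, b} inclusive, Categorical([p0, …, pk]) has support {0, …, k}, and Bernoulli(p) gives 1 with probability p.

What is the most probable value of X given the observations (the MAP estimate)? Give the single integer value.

Enumerate traces; 18 have nonzero weight after conditioning:
  (X=1, W=0, U=1, Y=0, V=1, Z=1) weight 1/288
  (X=1, W=0, U=2, Y=0, V=0, Z=0) weight 1/864
  (X=1, W=0, U=2, Y=0, V=2, Z=0) weight 1/864
  (X=1, W=1, U=1, Y=0, V=1, Z=1) weight 1/432
  (X=1, W=1, U=2, Y=0, V=0, Z=0) weight 1/432
  (X=1, W=1, U=2, Y=0, V=2, Z=0) weight 1/432
  (X=1, W=2, U=1, Y=0, V=1, Z=1) weight 1/432
  (X=1, W=2, U=2, Y=0, V=0, Z=0) weight 1/432
  (X=2, W=0, U=1, Y=0, V=1, Z=1) weight 1/180
  … 9 more
Group by X:
  weight(X=1) = 17/864
  weight(X=2) = 17/540
Total weight = 17/864 + 17/540 = 221/4320
P(X=1 | obs) = 17/864 / 221/4320 = 5/13
P(X=2 | obs) = 17/540 / 221/4320 = 8/13
argmax = 2

argmax_v P(X = v | obs) = 2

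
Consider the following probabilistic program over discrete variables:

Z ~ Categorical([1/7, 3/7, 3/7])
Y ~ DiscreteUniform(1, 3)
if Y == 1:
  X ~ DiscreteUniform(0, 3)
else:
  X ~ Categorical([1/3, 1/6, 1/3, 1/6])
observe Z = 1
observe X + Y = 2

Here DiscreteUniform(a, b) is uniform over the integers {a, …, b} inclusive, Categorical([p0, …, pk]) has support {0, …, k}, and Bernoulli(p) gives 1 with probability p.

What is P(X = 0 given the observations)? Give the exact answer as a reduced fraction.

P(X = 0 | obs) = 4/7

Enumerate traces; 2 have nonzero weight after conditioning:
  (Z=1, Y=1, X=1) weight 1/28
  (Z=1, Y=2, X=0) weight 1/21
Group by X:
  weight(X=0) = 1/21
  weight(X=1) = 1/28
Total weight = 1/21 + 1/28 = 1/12
P(X=0 | obs) = 1/21 / 1/12 = 4/7
P(X=1 | obs) = 1/28 / 1/12 = 3/7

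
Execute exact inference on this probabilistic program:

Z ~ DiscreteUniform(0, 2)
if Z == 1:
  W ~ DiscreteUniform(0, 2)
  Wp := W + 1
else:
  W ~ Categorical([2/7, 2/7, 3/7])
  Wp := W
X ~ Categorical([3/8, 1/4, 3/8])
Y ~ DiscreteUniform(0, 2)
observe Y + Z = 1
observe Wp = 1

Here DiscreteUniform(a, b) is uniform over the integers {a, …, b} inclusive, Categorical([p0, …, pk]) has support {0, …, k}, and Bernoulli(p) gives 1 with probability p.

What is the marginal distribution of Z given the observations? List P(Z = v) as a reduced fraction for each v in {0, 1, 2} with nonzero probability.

P(Z=0) = 6/13, P(Z=1) = 7/13

Enumerate traces; 6 have nonzero weight after conditioning:
  (Z=0, W=1, X=0, Y=1) weight 1/84
  (Z=0, W=1, X=1, Y=1) weight 1/126
  (Z=0, W=1, X=2, Y=1) weight 1/84
  (Z=1, W=0, X=0, Y=0) weight 1/72
  (Z=1, W=0, X=1, Y=0) weight 1/108
  (Z=1, W=0, X=2, Y=0) weight 1/72
Group by Z:
  weight(Z=0) = 2/63
  weight(Z=1) = 1/27
Total weight = 2/63 + 1/27 = 13/189
P(Z=0 | obs) = 2/63 / 13/189 = 6/13
P(Z=1 | obs) = 1/27 / 13/189 = 7/13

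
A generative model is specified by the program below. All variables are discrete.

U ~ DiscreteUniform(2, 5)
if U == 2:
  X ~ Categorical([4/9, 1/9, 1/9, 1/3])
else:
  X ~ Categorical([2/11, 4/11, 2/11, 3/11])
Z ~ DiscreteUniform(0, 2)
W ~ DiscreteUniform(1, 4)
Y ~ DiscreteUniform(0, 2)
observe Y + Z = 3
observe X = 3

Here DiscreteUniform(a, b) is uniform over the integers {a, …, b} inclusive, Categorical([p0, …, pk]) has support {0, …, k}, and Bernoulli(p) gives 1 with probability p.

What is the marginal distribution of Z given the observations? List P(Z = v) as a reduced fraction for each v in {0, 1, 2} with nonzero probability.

P(Z=1) = 1/2, P(Z=2) = 1/2

Enumerate traces; 32 have nonzero weight after conditioning:
  (U=2, X=3, Z=1, W=1, Y=2) weight 1/432
  (U=2, X=3, Z=1, W=2, Y=2) weight 1/432
  (U=2, X=3, Z=1, W=3, Y=2) weight 1/432
  (U=2, X=3, Z=1, W=4, Y=2) weight 1/432
  (U=2, X=3, Z=2, W=1, Y=1) weight 1/432
  (U=2, X=3, Z=2, W=2, Y=1) weight 1/432
  (U=2, X=3, Z=2, W=3, Y=1) weight 1/432
  (U=2, X=3, Z=2, W=4, Y=1) weight 1/432
  … 24 more
Group by Z:
  weight(Z=1) = 19/594
  weight(Z=2) = 19/594
Total weight = 19/594 + 19/594 = 19/297
P(Z=1 | obs) = 19/594 / 19/297 = 1/2
P(Z=2 | obs) = 19/594 / 19/297 = 1/2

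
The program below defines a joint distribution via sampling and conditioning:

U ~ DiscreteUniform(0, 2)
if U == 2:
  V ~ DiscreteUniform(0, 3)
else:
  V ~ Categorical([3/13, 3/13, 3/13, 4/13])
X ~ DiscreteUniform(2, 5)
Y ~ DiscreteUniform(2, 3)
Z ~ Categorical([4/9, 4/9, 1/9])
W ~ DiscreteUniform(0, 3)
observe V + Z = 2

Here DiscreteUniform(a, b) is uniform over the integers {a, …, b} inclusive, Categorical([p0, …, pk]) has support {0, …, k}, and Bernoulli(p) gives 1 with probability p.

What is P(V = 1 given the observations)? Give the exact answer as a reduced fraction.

Enumerate traces; 288 have nonzero weight after conditioning:
  (U=0, V=0, X=2, Y=2, Z=2, W=0) weight 1/3744
  (U=0, V=0, X=2, Y=2, Z=2, W=1) weight 1/3744
  (U=0, V=0, X=2, Y=2, Z=2, W=2) weight 1/3744
  (U=0, V=0, X=2, Y=2, Z=2, W=3) weight 1/3744
  (U=0, V=0, X=2, Y=3, Z=2, W=0) weight 1/3744
  (U=0, V=0, X=2, Y=3, Z=2, W=1) weight 1/3744
  (U=0, V=0, X=2, Y=3, Z=2, W=2) weight 1/3744
  (U=0, V=0, X=2, Y=3, Z=2, W=3) weight 1/3744
  (U=0, V=1, X=2, Y=2, Z=1, W=0) weight 1/936
  (U=0, V=2, X=2, Y=2, Z=0, W=0) weight 1/936
  … 278 more
Group by V:
  weight(V=0) = 37/1404
  weight(V=1) = 37/351
  weight(V=2) = 37/351
Total weight = 37/1404 + 37/351 + 37/351 = 37/156
P(V=0 | obs) = 37/1404 / 37/156 = 1/9
P(V=1 | obs) = 37/351 / 37/156 = 4/9
P(V=2 | obs) = 37/351 / 37/156 = 4/9

P(V = 1 | obs) = 4/9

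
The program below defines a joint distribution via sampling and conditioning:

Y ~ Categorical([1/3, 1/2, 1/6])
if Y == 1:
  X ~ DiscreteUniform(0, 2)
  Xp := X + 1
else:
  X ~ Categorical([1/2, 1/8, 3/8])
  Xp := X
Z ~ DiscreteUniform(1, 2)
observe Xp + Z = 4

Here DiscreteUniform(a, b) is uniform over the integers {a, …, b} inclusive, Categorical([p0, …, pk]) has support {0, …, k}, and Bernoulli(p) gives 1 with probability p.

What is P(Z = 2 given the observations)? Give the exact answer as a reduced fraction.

Enumerate traces; 4 have nonzero weight after conditioning:
  (Y=0, X=2, Z=2) weight 1/16
  (Y=1, X=1, Z=2) weight 1/12
  (Y=1, X=2, Z=1) weight 1/12
  (Y=2, X=2, Z=2) weight 1/32
Group by Z:
  weight(Z=1) = 1/12
  weight(Z=2) = 17/96
Total weight = 1/12 + 17/96 = 25/96
P(Z=1 | obs) = 1/12 / 25/96 = 8/25
P(Z=2 | obs) = 17/96 / 25/96 = 17/25

P(Z = 2 | obs) = 17/25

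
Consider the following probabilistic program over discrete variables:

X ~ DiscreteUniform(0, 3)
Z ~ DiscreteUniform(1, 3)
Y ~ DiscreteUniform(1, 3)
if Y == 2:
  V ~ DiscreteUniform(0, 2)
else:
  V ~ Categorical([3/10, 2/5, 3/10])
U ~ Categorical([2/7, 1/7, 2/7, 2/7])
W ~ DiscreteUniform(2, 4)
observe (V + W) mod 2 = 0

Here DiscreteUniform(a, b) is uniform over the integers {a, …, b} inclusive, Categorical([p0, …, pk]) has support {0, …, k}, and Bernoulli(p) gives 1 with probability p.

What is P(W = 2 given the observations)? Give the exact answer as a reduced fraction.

Enumerate traces; 720 have nonzero weight after conditioning:
  (X=0, Z=1, Y=1, V=0, U=0, W=2) weight 1/1260
  (X=0, Z=1, Y=1, V=0, U=0, W=4) weight 1/1260
  (X=0, Z=1, Y=1, V=0, U=1, W=2) weight 1/2520
  (X=0, Z=1, Y=1, V=0, U=1, W=4) weight 1/2520
  (X=0, Z=1, Y=1, V=0, U=2, W=2) weight 1/1260
  (X=0, Z=1, Y=1, V=0, U=2, W=4) weight 1/1260
  (X=0, Z=1, Y=1, V=0, U=3, W=2) weight 1/1260
  (X=0, Z=1, Y=1, V=0, U=3, W=4) weight 1/1260
  (X=0, Z=1, Y=1, V=1, U=0, W=3) weight 1/945
  … 711 more
Group by W:
  weight(W=2) = 28/135
  weight(W=3) = 17/135
  weight(W=4) = 28/135
Total weight = 28/135 + 17/135 + 28/135 = 73/135
P(W=2 | obs) = 28/135 / 73/135 = 28/73
P(W=3 | obs) = 17/135 / 73/135 = 17/73
P(W=4 | obs) = 28/135 / 73/135 = 28/73

P(W = 2 | obs) = 28/73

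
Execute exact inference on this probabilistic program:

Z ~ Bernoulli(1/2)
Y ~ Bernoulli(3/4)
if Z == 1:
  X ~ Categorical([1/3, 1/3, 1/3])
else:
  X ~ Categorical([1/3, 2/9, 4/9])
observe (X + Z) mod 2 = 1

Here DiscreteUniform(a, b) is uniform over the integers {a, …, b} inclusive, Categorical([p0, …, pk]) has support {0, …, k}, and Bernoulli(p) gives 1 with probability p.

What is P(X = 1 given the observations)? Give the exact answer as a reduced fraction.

P(X = 1 | obs) = 1/4

Enumerate traces; 6 have nonzero weight after conditioning:
  (Z=0, Y=0, X=1) weight 1/36
  (Z=0, Y=1, X=1) weight 1/12
  (Z=1, Y=0, X=0) weight 1/24
  (Z=1, Y=0, X=2) weight 1/24
  (Z=1, Y=1, X=0) weight 1/8
  (Z=1, Y=1, X=2) weight 1/8
Group by X:
  weight(X=0) = 1/6
  weight(X=1) = 1/9
  weight(X=2) = 1/6
Total weight = 1/6 + 1/9 + 1/6 = 4/9
P(X=0 | obs) = 1/6 / 4/9 = 3/8
P(X=1 | obs) = 1/9 / 4/9 = 1/4
P(X=2 | obs) = 1/6 / 4/9 = 3/8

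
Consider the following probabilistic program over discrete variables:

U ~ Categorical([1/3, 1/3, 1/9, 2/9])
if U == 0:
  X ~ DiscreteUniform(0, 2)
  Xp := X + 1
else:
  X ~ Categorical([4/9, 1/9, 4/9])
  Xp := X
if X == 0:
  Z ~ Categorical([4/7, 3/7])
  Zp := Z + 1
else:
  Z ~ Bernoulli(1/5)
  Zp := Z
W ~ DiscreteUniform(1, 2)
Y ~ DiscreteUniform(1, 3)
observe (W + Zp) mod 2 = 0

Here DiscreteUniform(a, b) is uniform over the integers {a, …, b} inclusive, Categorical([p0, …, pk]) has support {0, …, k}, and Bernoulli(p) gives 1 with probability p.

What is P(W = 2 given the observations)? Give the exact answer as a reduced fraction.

Enumerate traces; 72 have nonzero weight after conditioning:
  (U=0, X=0, Z=0, W=1, Y=1) weight 2/189
  (U=0, X=0, Z=0, W=1, Y=2) weight 2/189
  (U=0, X=0, Z=0, W=1, Y=3) weight 2/189
  (U=0, X=0, Z=1, W=2, Y=1) weight 1/126
  (U=0, X=0, Z=1, W=2, Y=2) weight 1/126
  (U=0, X=0, Z=1, W=2, Y=3) weight 1/126
  (U=0, X=1, Z=0, W=2, Y=1) weight 2/135
  (U=0, X=1, Z=0, W=2, Y=2) weight 2/135
  … 64 more
Group by W:
  weight(W=1) = 166/945
  weight(W=2) = 613/1890
Total weight = 166/945 + 613/1890 = 1/2
P(W=1 | obs) = 166/945 / 1/2 = 332/945
P(W=2 | obs) = 613/1890 / 1/2 = 613/945

P(W = 2 | obs) = 613/945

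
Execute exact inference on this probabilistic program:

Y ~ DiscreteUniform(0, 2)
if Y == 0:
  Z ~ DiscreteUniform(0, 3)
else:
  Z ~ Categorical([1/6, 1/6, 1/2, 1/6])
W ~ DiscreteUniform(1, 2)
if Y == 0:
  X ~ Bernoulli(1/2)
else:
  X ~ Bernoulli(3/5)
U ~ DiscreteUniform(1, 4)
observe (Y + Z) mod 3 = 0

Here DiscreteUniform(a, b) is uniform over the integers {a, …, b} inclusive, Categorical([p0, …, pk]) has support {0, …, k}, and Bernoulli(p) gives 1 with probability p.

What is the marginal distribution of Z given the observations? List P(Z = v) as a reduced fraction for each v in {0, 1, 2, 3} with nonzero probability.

P(Z=0) = 3/14, P(Z=1) = 1/7, P(Z=2) = 3/7, P(Z=3) = 3/14

Enumerate traces; 64 have nonzero weight after conditioning:
  (Y=0, Z=0, W=1, X=0, U=1) weight 1/192
  (Y=0, Z=0, W=1, X=0, U=2) weight 1/192
  (Y=0, Z=0, W=1, X=0, U=3) weight 1/192
  (Y=0, Z=0, W=1, X=0, U=4) weight 1/192
  (Y=0, Z=0, W=1, X=1, U=1) weight 1/192
  (Y=0, Z=0, W=1, X=1, U=2) weight 1/192
  (Y=0, Z=0, W=1, X=1, U=3) weight 1/192
  (Y=0, Z=0, W=1, X=1, U=4) weight 1/192
  (Y=0, Z=3, W=1, X=0, U=1) weight 1/192
  (Y=1, Z=2, W=1, X=0, U=1) weight 1/120
  … 54 more
Group by Z:
  weight(Z=0) = 1/12
  weight(Z=1) = 1/18
  weight(Z=2) = 1/6
  weight(Z=3) = 1/12
Total weight = 1/12 + 1/18 + 1/6 + 1/12 = 7/18
P(Z=0 | obs) = 1/12 / 7/18 = 3/14
P(Z=1 | obs) = 1/18 / 7/18 = 1/7
P(Z=2 | obs) = 1/6 / 7/18 = 3/7
P(Z=3 | obs) = 1/12 / 7/18 = 3/14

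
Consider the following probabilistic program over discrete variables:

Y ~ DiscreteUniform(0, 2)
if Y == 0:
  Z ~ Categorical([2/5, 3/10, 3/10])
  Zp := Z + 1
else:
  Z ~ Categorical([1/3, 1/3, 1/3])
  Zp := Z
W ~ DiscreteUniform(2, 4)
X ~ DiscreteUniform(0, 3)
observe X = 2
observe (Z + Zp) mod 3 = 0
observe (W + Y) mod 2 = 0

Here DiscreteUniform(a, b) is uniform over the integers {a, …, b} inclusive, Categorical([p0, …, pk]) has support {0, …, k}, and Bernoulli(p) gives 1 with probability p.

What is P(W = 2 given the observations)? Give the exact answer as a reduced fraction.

Enumerate traces; 5 have nonzero weight after conditioning:
  (Y=0, Z=1, W=2, X=2) weight 1/120
  (Y=0, Z=1, W=4, X=2) weight 1/120
  (Y=1, Z=0, W=3, X=2) weight 1/108
  (Y=2, Z=0, W=2, X=2) weight 1/108
  (Y=2, Z=0, W=4, X=2) weight 1/108
Group by W:
  weight(W=2) = 19/1080
  weight(W=3) = 1/108
  weight(W=4) = 19/1080
Total weight = 19/1080 + 1/108 + 19/1080 = 2/45
P(W=2 | obs) = 19/1080 / 2/45 = 19/48
P(W=3 | obs) = 1/108 / 2/45 = 5/24
P(W=4 | obs) = 19/1080 / 2/45 = 19/48

P(W = 2 | obs) = 19/48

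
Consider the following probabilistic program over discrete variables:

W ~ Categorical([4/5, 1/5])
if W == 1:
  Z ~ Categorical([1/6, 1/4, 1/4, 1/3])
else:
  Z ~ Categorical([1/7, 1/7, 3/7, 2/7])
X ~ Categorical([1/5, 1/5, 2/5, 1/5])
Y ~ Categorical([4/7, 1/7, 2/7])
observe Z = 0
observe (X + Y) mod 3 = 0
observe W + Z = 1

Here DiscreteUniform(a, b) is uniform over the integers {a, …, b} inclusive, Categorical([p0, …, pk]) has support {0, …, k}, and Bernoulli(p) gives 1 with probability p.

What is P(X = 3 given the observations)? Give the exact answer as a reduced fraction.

Enumerate traces; 4 have nonzero weight after conditioning:
  (W=1, Z=0, X=0, Y=0) weight 2/525
  (W=1, Z=0, X=1, Y=2) weight 1/525
  (W=1, Z=0, X=2, Y=1) weight 1/525
  (W=1, Z=0, X=3, Y=0) weight 2/525
Group by X:
  weight(X=0) = 2/525
  weight(X=1) = 1/525
  weight(X=2) = 1/525
  weight(X=3) = 2/525
Total weight = 2/525 + 1/525 + 1/525 + 2/525 = 2/175
P(X=0 | obs) = 2/525 / 2/175 = 1/3
P(X=1 | obs) = 1/525 / 2/175 = 1/6
P(X=2 | obs) = 1/525 / 2/175 = 1/6
P(X=3 | obs) = 2/525 / 2/175 = 1/3

P(X = 3 | obs) = 1/3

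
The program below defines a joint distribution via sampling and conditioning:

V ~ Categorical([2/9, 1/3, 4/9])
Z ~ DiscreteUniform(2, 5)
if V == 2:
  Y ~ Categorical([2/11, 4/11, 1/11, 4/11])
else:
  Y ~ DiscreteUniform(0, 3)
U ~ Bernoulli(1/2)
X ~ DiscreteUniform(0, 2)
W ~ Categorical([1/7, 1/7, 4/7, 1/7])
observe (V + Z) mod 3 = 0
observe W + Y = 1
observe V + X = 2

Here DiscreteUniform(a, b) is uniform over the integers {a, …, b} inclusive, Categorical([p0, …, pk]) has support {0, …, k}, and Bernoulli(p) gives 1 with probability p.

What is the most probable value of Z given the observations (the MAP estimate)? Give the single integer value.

argmax_v P(Z = v | obs) = 4

Enumerate traces; 16 have nonzero weight after conditioning:
  (V=0, Z=3, Y=0, U=0, X=2, W=1) weight 1/3024
  (V=0, Z=3, Y=0, U=1, X=2, W=1) weight 1/3024
  (V=0, Z=3, Y=1, U=0, X=2, W=0) weight 1/3024
  (V=0, Z=3, Y=1, U=1, X=2, W=0) weight 1/3024
  (V=1, Z=2, Y=0, U=0, X=1, W=1) weight 1/2016
  (V=1, Z=2, Y=0, U=1, X=1, W=1) weight 1/2016
  (V=1, Z=2, Y=1, U=0, X=1, W=0) weight 1/2016
  (V=1, Z=2, Y=1, U=1, X=1, W=0) weight 1/2016
  (V=1, Z=5, Y=0, U=0, X=1, W=1) weight 1/2016
  (V=2, Z=4, Y=0, U=0, X=0, W=1) weight 1/2079
  … 6 more
Group by Z:
  weight(Z=2) = 1/504
  weight(Z=3) = 1/756
  weight(Z=4) = 2/693
  weight(Z=5) = 1/504
Total weight = 1/504 + 1/756 + 2/693 + 1/504 = 17/2079
P(Z=2 | obs) = 1/504 / 17/2079 = 33/136
P(Z=3 | obs) = 1/756 / 17/2079 = 11/68
P(Z=4 | obs) = 2/693 / 17/2079 = 6/17
P(Z=5 | obs) = 1/504 / 17/2079 = 33/136
argmax = 4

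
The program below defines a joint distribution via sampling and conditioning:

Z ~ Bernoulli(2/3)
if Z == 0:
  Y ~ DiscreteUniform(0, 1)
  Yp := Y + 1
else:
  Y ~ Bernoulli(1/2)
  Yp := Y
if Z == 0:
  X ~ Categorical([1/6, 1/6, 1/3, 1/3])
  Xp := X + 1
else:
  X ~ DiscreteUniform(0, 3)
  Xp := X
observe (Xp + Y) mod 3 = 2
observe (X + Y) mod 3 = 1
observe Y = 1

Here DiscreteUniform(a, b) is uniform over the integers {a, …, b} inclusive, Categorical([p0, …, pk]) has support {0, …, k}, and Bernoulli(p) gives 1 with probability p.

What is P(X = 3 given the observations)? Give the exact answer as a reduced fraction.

Enumerate traces; 2 have nonzero weight after conditioning:
  (Z=0, Y=1, X=0) weight 1/36
  (Z=0, Y=1, X=3) weight 1/18
Group by X:
  weight(X=0) = 1/36
  weight(X=3) = 1/18
Total weight = 1/36 + 1/18 = 1/12
P(X=0 | obs) = 1/36 / 1/12 = 1/3
P(X=3 | obs) = 1/18 / 1/12 = 2/3

P(X = 3 | obs) = 2/3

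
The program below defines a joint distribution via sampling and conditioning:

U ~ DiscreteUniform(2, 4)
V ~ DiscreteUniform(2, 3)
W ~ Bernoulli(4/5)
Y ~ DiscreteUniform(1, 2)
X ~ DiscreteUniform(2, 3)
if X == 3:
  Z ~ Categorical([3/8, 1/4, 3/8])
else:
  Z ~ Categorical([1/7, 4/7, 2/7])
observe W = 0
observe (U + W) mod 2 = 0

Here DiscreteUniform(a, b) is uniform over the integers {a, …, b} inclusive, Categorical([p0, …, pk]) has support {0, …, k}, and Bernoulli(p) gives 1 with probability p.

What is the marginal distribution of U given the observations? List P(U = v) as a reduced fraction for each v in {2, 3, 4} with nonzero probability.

Enumerate traces; 48 have nonzero weight after conditioning:
  (U=2, V=2, W=0, Y=1, X=2, Z=0) weight 1/840
  (U=2, V=2, W=0, Y=1, X=2, Z=1) weight 1/210
  (U=2, V=2, W=0, Y=1, X=2, Z=2) weight 1/420
  (U=2, V=2, W=0, Y=1, X=3, Z=0) weight 1/320
  (U=2, V=2, W=0, Y=1, X=3, Z=1) weight 1/480
  (U=2, V=2, W=0, Y=1, X=3, Z=2) weight 1/320
  (U=2, V=2, W=0, Y=2, X=2, Z=0) weight 1/840
  (U=2, V=2, W=0, Y=2, X=2, Z=1) weight 1/210
  (U=4, V=2, W=0, Y=1, X=2, Z=0) weight 1/840
  … 39 more
Group by U:
  weight(U=2) = 1/15
  weight(U=4) = 1/15
Total weight = 1/15 + 1/15 = 2/15
P(U=2 | obs) = 1/15 / 2/15 = 1/2
P(U=4 | obs) = 1/15 / 2/15 = 1/2

P(U=2) = 1/2, P(U=4) = 1/2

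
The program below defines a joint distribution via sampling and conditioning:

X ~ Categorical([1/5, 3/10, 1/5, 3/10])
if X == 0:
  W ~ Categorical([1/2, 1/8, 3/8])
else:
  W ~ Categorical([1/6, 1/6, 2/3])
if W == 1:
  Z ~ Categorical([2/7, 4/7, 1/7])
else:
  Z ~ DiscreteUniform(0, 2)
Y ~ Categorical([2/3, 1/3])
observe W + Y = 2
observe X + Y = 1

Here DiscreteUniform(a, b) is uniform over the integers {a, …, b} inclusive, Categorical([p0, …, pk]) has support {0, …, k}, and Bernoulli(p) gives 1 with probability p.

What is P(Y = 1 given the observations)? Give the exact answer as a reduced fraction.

Enumerate traces; 6 have nonzero weight after conditioning:
  (X=0, W=1, Z=0, Y=1) weight 1/420
  (X=0, W=1, Z=1, Y=1) weight 1/210
  (X=0, W=1, Z=2, Y=1) weight 1/840
  (X=1, W=2, Z=0, Y=0) weight 2/45
  (X=1, W=2, Z=1, Y=0) weight 2/45
  (X=1, W=2, Z=2, Y=0) weight 2/45
Group by Y:
  weight(Y=0) = 2/15
  weight(Y=1) = 1/120
Total weight = 2/15 + 1/120 = 17/120
P(Y=0 | obs) = 2/15 / 17/120 = 16/17
P(Y=1 | obs) = 1/120 / 17/120 = 1/17

P(Y = 1 | obs) = 1/17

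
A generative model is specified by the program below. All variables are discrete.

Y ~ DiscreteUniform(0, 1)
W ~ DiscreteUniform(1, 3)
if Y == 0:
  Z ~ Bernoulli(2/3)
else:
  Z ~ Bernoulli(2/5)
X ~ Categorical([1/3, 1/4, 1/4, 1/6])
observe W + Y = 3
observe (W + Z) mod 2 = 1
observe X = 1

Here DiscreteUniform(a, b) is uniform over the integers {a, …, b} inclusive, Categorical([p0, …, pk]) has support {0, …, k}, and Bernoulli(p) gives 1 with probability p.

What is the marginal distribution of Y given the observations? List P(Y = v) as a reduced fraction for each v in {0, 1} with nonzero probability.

P(Y=0) = 5/11, P(Y=1) = 6/11

Enumerate traces; 2 have nonzero weight after conditioning:
  (Y=0, W=3, Z=0, X=1) weight 1/72
  (Y=1, W=2, Z=1, X=1) weight 1/60
Group by Y:
  weight(Y=0) = 1/72
  weight(Y=1) = 1/60
Total weight = 1/72 + 1/60 = 11/360
P(Y=0 | obs) = 1/72 / 11/360 = 5/11
P(Y=1 | obs) = 1/60 / 11/360 = 6/11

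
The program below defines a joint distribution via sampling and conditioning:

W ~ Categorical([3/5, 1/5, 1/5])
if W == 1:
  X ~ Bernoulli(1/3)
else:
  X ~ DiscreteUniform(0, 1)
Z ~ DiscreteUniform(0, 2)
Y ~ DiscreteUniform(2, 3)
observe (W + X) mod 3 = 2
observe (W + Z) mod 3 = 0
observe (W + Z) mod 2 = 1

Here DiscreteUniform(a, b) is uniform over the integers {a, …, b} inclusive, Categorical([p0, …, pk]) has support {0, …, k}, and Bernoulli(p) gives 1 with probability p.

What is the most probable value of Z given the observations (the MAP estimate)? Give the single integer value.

Enumerate traces; 4 have nonzero weight after conditioning:
  (W=1, X=1, Z=2, Y=2) weight 1/90
  (W=1, X=1, Z=2, Y=3) weight 1/90
  (W=2, X=0, Z=1, Y=2) weight 1/60
  (W=2, X=0, Z=1, Y=3) weight 1/60
Group by Z:
  weight(Z=1) = 1/30
  weight(Z=2) = 1/45
Total weight = 1/30 + 1/45 = 1/18
P(Z=1 | obs) = 1/30 / 1/18 = 3/5
P(Z=2 | obs) = 1/45 / 1/18 = 2/5
argmax = 1

argmax_v P(Z = v | obs) = 1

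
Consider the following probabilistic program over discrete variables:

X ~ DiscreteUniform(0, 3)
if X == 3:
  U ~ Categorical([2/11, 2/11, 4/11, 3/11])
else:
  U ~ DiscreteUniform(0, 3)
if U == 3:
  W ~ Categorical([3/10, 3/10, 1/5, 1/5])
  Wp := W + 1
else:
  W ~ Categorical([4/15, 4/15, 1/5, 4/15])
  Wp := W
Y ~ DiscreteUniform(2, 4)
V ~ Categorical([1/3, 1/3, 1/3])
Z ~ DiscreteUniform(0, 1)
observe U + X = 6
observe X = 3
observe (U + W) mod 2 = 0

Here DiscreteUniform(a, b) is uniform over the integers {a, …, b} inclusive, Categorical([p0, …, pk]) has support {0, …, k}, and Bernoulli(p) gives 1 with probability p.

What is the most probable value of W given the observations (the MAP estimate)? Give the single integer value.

Enumerate traces; 36 have nonzero weight after conditioning:
  (X=3, U=3, W=1, Y=2, V=0, Z=0) weight 1/880
  (X=3, U=3, W=1, Y=2, V=0, Z=1) weight 1/880
  (X=3, U=3, W=1, Y=2, V=1, Z=0) weight 1/880
  (X=3, U=3, W=1, Y=2, V=1, Z=1) weight 1/880
  (X=3, U=3, W=1, Y=2, V=2, Z=0) weight 1/880
  (X=3, U=3, W=1, Y=2, V=2, Z=1) weight 1/880
  (X=3, U=3, W=1, Y=3, V=0, Z=0) weight 1/880
  (X=3, U=3, W=1, Y=3, V=0, Z=1) weight 1/880
  (X=3, U=3, W=3, Y=2, V=0, Z=0) weight 1/1320
  … 27 more
Group by W:
  weight(W=1) = 9/440
  weight(W=3) = 3/220
Total weight = 9/440 + 3/220 = 3/88
P(W=1 | obs) = 9/440 / 3/88 = 3/5
P(W=3 | obs) = 3/220 / 3/88 = 2/5
argmax = 1

argmax_v P(W = v | obs) = 1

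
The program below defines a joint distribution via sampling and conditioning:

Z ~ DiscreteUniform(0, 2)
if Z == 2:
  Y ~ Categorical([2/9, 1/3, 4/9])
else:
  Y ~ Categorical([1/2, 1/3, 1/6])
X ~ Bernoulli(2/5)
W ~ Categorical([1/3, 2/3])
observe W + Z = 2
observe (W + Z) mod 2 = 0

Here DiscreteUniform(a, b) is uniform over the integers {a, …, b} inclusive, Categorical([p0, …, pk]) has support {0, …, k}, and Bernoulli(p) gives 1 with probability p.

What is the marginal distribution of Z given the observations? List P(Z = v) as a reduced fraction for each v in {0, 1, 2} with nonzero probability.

Enumerate traces; 12 have nonzero weight after conditioning:
  (Z=1, Y=0, X=0, W=1) weight 1/15
  (Z=1, Y=0, X=1, W=1) weight 2/45
  (Z=1, Y=1, X=0, W=1) weight 2/45
  (Z=1, Y=1, X=1, W=1) weight 4/135
  (Z=1, Y=2, X=0, W=1) weight 1/45
  (Z=1, Y=2, X=1, W=1) weight 2/135
  (Z=2, Y=0, X=0, W=0) weight 2/135
  (Z=2, Y=0, X=1, W=0) weight 4/405
  … 4 more
Group by Z:
  weight(Z=1) = 2/9
  weight(Z=2) = 1/9
Total weight = 2/9 + 1/9 = 1/3
P(Z=1 | obs) = 2/9 / 1/3 = 2/3
P(Z=2 | obs) = 1/9 / 1/3 = 1/3

P(Z=1) = 2/3, P(Z=2) = 1/3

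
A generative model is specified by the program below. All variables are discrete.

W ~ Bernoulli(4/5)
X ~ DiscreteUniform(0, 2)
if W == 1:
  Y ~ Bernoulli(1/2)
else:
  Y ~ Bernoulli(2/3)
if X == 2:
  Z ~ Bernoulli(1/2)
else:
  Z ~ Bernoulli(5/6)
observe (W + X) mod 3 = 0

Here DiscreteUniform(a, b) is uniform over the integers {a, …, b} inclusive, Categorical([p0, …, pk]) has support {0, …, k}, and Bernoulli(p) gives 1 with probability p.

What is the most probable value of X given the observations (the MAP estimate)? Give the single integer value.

Enumerate traces; 8 have nonzero weight after conditioning:
  (W=0, X=0, Y=0, Z=0) weight 1/270
  (W=0, X=0, Y=0, Z=1) weight 1/54
  (W=0, X=0, Y=1, Z=0) weight 1/135
  (W=0, X=0, Y=1, Z=1) weight 1/27
  (W=1, X=2, Y=0, Z=0) weight 1/15
  (W=1, X=2, Y=0, Z=1) weight 1/15
  (W=1, X=2, Y=1, Z=0) weight 1/15
  (W=1, X=2, Y=1, Z=1) weight 1/15
Group by X:
  weight(X=0) = 1/15
  weight(X=2) = 4/15
Total weight = 1/15 + 4/15 = 1/3
P(X=0 | obs) = 1/15 / 1/3 = 1/5
P(X=2 | obs) = 4/15 / 1/3 = 4/5
argmax = 2

argmax_v P(X = v | obs) = 2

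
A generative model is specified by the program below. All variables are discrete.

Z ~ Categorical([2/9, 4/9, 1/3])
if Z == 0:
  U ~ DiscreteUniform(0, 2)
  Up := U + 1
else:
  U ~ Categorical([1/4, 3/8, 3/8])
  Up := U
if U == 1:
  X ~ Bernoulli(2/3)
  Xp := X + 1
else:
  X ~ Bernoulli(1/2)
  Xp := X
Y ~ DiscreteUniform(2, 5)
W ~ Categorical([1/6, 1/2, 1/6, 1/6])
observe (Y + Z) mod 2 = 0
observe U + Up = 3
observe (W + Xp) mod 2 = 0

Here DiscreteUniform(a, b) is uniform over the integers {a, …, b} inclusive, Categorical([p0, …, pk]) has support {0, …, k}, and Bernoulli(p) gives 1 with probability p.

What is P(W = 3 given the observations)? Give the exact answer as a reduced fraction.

P(W = 3 | obs) = 1/8

Enumerate traces; 8 have nonzero weight after conditioning:
  (Z=0, U=1, X=0, Y=2, W=1) weight 1/324
  (Z=0, U=1, X=0, Y=2, W=3) weight 1/972
  (Z=0, U=1, X=0, Y=4, W=1) weight 1/324
  (Z=0, U=1, X=0, Y=4, W=3) weight 1/972
  (Z=0, U=1, X=1, Y=2, W=0) weight 1/486
  (Z=0, U=1, X=1, Y=2, W=2) weight 1/486
  (Z=0, U=1, X=1, Y=4, W=0) weight 1/486
  (Z=0, U=1, X=1, Y=4, W=2) weight 1/486
Group by W:
  weight(W=0) = 1/243
  weight(W=1) = 1/162
  weight(W=2) = 1/243
  weight(W=3) = 1/486
Total weight = 1/243 + 1/162 + 1/243 + 1/486 = 4/243
P(W=0 | obs) = 1/243 / 4/243 = 1/4
P(W=1 | obs) = 1/162 / 4/243 = 3/8
P(W=2 | obs) = 1/243 / 4/243 = 1/4
P(W=3 | obs) = 1/486 / 4/243 = 1/8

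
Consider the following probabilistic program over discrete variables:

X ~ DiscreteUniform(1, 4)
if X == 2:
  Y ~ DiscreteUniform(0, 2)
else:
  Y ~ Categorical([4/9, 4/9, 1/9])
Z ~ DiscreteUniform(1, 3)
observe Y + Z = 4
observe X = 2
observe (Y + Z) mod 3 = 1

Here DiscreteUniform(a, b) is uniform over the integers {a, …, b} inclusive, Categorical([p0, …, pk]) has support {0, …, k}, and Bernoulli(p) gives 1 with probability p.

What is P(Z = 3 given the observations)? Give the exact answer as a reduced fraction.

P(Z = 3 | obs) = 1/2

Enumerate traces; 2 have nonzero weight after conditioning:
  (X=2, Y=1, Z=3) weight 1/36
  (X=2, Y=2, Z=2) weight 1/36
Group by Z:
  weight(Z=2) = 1/36
  weight(Z=3) = 1/36
Total weight = 1/36 + 1/36 = 1/18
P(Z=2 | obs) = 1/36 / 1/18 = 1/2
P(Z=3 | obs) = 1/36 / 1/18 = 1/2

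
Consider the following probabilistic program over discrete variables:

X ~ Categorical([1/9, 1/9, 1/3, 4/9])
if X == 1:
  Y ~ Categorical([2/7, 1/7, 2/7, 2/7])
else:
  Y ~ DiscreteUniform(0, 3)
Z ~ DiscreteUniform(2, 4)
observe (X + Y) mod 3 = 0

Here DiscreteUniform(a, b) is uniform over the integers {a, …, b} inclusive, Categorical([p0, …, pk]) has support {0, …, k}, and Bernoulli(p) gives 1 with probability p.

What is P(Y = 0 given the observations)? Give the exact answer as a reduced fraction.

P(Y = 0 | obs) = 35/99

Enumerate traces; 18 have nonzero weight after conditioning:
  (X=0, Y=0, Z=2) weight 1/108
  (X=0, Y=0, Z=3) weight 1/108
  (X=0, Y=0, Z=4) weight 1/108
  (X=0, Y=3, Z=2) weight 1/108
  (X=0, Y=3, Z=3) weight 1/108
  (X=0, Y=3, Z=4) weight 1/108
  (X=1, Y=2, Z=2) weight 2/189
  (X=1, Y=2, Z=3) weight 2/189
  (X=2, Y=1, Z=2) weight 1/36
  … 9 more
Group by Y:
  weight(Y=0) = 5/36
  weight(Y=1) = 1/12
  weight(Y=2) = 2/63
  weight(Y=3) = 5/36
Total weight = 5/36 + 1/12 + 2/63 + 5/36 = 11/28
P(Y=0 | obs) = 5/36 / 11/28 = 35/99
P(Y=1 | obs) = 1/12 / 11/28 = 7/33
P(Y=2 | obs) = 2/63 / 11/28 = 8/99
P(Y=3 | obs) = 5/36 / 11/28 = 35/99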